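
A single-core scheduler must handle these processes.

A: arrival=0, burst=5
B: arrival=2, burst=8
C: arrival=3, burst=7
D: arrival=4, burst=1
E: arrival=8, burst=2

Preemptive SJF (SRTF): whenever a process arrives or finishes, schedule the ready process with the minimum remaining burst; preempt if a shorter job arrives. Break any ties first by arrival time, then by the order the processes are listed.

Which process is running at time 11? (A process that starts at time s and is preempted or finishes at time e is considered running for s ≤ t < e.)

C

Schedule: | A 0-5 | D 5-6 | C 6-8 | E 8-10 | C 10-15 | B 15-23 |
Completion: A=5  B=23  C=15  D=6  E=10
Turnaround (C−A): A=5  B=21  C=12  D=2  E=2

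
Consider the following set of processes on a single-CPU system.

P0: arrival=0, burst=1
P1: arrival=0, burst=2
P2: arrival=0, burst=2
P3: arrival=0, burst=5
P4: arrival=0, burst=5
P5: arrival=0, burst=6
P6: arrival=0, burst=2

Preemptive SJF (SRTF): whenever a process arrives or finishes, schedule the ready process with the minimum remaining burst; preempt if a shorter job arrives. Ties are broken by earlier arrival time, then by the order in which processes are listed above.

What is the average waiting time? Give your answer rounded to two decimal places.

Timeline: | P0 0-1 | P1 1-3 | P2 3-5 | P6 5-7 | P3 7-12 | P4 12-17 | P5 17-23 |
Completion: P0=1  P1=3  P2=5  P3=12  P4=17  P5=23  P6=7
Turnaround (C−A): P0=1  P1=3  P2=5  P3=12  P4=17  P5=23  P6=7
Waiting times: P0=0, P1=1, P2=3, P3=7, P4=12, P5=17, P6=5
Average waiting = (0+1+3+7+12+17+5) / 7 = 45/7 = 6.43

6.43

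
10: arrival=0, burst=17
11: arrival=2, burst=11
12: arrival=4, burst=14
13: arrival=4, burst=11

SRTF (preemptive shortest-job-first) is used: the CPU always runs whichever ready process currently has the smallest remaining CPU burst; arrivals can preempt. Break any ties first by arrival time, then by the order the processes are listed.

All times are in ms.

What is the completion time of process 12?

38

Timeline: | 10 0-2 | 11 2-13 | 13 13-24 | 12 24-38 | 10 38-53 |
Completion: 10=53  11=13  12=38  13=24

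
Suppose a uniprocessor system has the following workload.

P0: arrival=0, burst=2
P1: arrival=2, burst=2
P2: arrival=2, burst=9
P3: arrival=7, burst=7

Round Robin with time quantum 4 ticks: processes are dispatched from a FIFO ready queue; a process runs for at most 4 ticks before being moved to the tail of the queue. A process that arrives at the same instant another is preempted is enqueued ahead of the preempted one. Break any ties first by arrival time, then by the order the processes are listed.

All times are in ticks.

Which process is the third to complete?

Schedule: | P0 0-2 | P1 2-4 | P2 4-8 | P3 8-12 | P2 12-16 | P3 16-19 | P2 19-20 |
Completion: P0=2  P1=4  P2=20  P3=19
Finish order: P0 → P1 → P3 → P2

P3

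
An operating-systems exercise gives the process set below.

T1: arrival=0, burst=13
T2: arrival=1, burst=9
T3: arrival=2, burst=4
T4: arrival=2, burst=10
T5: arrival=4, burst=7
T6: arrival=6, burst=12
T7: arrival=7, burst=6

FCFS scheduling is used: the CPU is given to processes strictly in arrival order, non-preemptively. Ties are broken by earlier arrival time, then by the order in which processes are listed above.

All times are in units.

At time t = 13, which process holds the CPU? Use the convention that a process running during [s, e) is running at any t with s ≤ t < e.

Gantt: | T1 0-13 | T2 13-22 | T3 22-26 | T4 26-36 | T5 36-43 | T6 43-55 | T7 55-61 |
Completion: T1=13  T2=22  T3=26  T4=36  T5=43  T6=55  T7=61

T2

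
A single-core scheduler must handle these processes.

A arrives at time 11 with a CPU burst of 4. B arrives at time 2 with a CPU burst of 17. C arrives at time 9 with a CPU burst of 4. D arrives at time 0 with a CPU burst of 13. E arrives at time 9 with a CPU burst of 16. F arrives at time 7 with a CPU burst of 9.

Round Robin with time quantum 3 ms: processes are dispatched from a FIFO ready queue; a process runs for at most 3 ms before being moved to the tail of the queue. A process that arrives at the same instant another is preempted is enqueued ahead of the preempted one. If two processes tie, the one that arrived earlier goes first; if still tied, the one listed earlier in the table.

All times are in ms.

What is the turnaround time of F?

Schedule: | D 0-3 | B 3-6 | D 6-9 | B 9-12 | F 12-15 | C 15-18 | E 18-21 | D 21-24 | A 24-27 | B 27-30 | F 30-33 | C 33-34 | E 34-37 | D 37-40 | A 40-41 | B 41-44 | F 44-47 | E 47-50 | D 50-51 | B 51-54 | E 54-57 | B 57-59 | E 59-63 |
Completion: A=41  B=59  C=34  D=51  E=63  F=47
Turnaround (C−A): A=30  B=57  C=25  D=51  E=54  F=40
Turnaround(F) = completion − arrival = 47 − 7 = 40

40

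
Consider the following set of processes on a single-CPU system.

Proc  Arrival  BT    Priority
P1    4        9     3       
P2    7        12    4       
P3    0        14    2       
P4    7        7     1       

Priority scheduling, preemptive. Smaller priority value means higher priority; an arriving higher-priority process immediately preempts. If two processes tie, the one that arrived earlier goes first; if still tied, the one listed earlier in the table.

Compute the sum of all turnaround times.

Schedule: | P3 0-7 | P4 7-14 | P3 14-21 | P1 21-30 | P2 30-42 |
Completion: P1=30  P2=42  P3=21  P4=14
Turnaround = completion − arrival: P1=26, P2=35, P3=21, P4=7
Total turnaround = 26 + 35 + 21 + 7 = 89

89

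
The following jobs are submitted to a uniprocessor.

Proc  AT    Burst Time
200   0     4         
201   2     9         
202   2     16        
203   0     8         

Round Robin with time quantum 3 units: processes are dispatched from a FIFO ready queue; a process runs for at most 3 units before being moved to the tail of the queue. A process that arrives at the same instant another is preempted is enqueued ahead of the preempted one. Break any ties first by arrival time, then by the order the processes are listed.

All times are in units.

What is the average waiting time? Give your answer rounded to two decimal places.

15.00

Schedule: | 200 0-3 | 203 3-6 | 201 6-9 | 202 9-12 | 200 12-13 | 203 13-16 | 201 16-19 | 202 19-22 | 203 22-24 | 201 24-27 | 202 27-37 |
Completion: 200=13  201=27  202=37  203=24
Waiting times: 200=9, 201=16, 202=19, 203=16
Average waiting = (9+16+19+16) / 4 = 60/4 = 15.00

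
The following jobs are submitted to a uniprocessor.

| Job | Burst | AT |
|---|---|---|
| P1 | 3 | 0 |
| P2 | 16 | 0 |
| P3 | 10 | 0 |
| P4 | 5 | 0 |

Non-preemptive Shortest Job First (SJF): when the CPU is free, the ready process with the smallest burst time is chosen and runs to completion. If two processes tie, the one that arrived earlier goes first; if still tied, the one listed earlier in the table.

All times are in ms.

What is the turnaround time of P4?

8

Gantt: | P1 0-3 | P4 3-8 | P3 8-18 | P2 18-34 |
Completion: P1=3  P2=34  P3=18  P4=8
Turnaround(P4) = completion − arrival = 8 − 0 = 8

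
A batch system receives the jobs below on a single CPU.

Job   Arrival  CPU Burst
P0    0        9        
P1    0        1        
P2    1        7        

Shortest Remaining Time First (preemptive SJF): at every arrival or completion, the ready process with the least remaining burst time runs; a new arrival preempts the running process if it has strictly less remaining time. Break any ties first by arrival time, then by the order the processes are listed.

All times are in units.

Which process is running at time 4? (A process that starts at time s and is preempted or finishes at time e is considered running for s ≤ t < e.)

Schedule: | P1 0-1 | P2 1-8 | P0 8-17 |
Completion: P0=17  P1=1  P2=8
Turnaround (C−A): P0=17  P1=1  P2=7

P2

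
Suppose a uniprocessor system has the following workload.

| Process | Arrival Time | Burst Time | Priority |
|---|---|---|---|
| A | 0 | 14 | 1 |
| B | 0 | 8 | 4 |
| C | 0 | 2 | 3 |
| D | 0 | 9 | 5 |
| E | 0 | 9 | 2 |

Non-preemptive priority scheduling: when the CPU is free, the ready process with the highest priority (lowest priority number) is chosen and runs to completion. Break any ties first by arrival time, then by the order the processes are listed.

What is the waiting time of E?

14

Timeline: | A 0-14 | E 14-23 | C 23-25 | B 25-33 | D 33-42 |
Completion: A=14  B=33  C=25  D=42  E=23
Turnaround (C−A): A=14  B=33  C=25  D=42  E=23
Waiting(E) = turnaround − burst = 23 − 9 = 14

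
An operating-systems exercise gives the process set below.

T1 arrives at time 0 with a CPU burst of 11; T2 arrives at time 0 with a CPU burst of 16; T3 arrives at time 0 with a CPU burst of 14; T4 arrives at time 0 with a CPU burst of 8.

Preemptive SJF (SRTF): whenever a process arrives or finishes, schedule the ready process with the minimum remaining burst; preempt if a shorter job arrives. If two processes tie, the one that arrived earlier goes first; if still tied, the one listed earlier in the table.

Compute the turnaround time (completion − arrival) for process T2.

49

Gantt: | T4 0-8 | T1 8-19 | T3 19-33 | T2 33-49 |
Completion: T1=19  T2=49  T3=33  T4=8
Turnaround (C−A): T1=19  T2=49  T3=33  T4=8
Turnaround(T2) = completion − arrival = 49 − 0 = 49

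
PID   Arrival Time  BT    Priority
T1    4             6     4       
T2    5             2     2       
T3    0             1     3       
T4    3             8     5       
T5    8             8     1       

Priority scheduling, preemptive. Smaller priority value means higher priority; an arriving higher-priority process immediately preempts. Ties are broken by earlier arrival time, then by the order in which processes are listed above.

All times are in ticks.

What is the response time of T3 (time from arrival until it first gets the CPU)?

Schedule: | T3 0-1 | idle 1-3 | T4 3-4 | T1 4-5 | T2 5-7 | T1 7-8 | T5 8-16 | T1 16-20 | T4 20-27 |
Completion: T1=20  T2=7  T3=1  T4=27  T5=16
Turnaround (C−A): T1=16  T2=2  T3=1  T4=24  T5=8
Response(T3) = first start − arrival = 0 − 0 = 0

0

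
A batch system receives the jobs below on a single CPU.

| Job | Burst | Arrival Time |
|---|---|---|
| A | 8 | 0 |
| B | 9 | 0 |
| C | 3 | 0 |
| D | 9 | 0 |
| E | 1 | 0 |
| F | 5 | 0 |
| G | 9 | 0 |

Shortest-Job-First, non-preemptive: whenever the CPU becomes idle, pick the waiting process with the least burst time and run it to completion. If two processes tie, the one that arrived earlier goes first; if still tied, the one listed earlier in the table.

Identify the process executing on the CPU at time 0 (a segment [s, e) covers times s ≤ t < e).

E

Gantt: | E 0-1 | C 1-4 | F 4-9 | A 9-17 | B 17-26 | D 26-35 | G 35-44 |
Completion: A=17  B=26  C=4  D=35  E=1  F=9  G=44
Turnaround (C−A): A=17  B=26  C=4  D=35  E=1  F=9  G=44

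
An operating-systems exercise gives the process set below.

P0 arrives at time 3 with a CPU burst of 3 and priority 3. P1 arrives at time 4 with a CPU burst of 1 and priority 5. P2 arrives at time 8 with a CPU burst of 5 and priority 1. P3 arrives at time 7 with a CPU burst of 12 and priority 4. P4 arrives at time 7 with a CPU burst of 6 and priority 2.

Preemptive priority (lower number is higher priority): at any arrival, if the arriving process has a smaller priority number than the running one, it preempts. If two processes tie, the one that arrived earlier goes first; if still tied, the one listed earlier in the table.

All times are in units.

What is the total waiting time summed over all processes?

Gantt: | idle 0-3 | P0 3-6 | P1 6-7 | P4 7-8 | P2 8-13 | P4 13-18 | P3 18-30 |
Completion: P0=6  P1=7  P2=13  P3=30  P4=18
Waiting = turnaround − burst: P0=0, P1=2, P2=0, P3=11, P4=5
Total waiting = 0 + 2 + 0 + 11 + 5 = 18

18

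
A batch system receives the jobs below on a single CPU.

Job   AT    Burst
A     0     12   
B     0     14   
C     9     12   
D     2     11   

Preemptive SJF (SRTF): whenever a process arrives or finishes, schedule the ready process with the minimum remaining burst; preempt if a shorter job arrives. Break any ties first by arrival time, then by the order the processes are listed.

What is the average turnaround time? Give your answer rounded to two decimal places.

27.00

Timeline: | A 0-12 | D 12-23 | C 23-35 | B 35-49 |
Completion: A=12  B=49  C=35  D=23
Turnaround (C−A): A=12  B=49  C=26  D=21
Turnaround times: A=12, B=49, C=26, D=21
Average turnaround = (12+49+26+21) / 4 = 108/4 = 27.00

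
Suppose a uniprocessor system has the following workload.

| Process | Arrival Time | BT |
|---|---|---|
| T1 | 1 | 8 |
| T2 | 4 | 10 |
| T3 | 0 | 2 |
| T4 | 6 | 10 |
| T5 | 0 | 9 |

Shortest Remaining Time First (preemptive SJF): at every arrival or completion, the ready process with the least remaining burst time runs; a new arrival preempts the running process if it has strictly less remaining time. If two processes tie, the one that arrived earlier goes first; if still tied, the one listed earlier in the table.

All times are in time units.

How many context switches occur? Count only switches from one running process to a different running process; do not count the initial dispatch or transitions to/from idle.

4

Gantt: | T3 0-2 | T1 2-10 | T5 10-19 | T2 19-29 | T4 29-39 |
Completion: T1=10  T2=29  T3=2  T4=39  T5=19
Turnaround (C−A): T1=9  T2=25  T3=2  T4=33  T5=19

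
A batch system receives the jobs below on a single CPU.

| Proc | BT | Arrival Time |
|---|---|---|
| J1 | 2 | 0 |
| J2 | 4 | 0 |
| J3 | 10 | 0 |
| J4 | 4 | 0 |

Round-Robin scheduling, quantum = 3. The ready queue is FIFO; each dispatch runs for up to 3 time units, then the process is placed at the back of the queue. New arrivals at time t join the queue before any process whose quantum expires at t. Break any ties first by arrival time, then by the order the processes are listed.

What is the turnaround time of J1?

Schedule: | J1 0-2 | J2 2-5 | J3 5-8 | J4 8-11 | J2 11-12 | J3 12-15 | J4 15-16 | J3 16-20 |
Completion: J1=2  J2=12  J3=20  J4=16
Turnaround(J1) = completion − arrival = 2 − 0 = 2

2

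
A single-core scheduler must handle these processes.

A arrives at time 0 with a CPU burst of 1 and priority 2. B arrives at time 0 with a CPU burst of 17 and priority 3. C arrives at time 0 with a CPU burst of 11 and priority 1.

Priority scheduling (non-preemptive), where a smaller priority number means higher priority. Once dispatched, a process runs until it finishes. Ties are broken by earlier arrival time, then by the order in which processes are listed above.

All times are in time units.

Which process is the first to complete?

Timeline: | C 0-11 | A 11-12 | B 12-29 |
Completion: A=12  B=29  C=11
Turnaround (C−A): A=12  B=29  C=11
Finish order: C → A → B

C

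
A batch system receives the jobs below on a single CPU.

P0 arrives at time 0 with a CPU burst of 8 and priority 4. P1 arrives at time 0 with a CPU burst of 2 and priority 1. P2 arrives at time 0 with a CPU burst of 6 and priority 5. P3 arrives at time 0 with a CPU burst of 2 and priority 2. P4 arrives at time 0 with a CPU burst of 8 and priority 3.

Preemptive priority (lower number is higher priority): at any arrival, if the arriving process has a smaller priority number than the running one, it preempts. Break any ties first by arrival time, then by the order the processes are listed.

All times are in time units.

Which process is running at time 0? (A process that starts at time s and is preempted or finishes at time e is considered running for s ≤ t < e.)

P1

Timeline: | P1 0-2 | P3 2-4 | P4 4-12 | P0 12-20 | P2 20-26 |
Completion: P0=20  P1=2  P2=26  P3=4  P4=12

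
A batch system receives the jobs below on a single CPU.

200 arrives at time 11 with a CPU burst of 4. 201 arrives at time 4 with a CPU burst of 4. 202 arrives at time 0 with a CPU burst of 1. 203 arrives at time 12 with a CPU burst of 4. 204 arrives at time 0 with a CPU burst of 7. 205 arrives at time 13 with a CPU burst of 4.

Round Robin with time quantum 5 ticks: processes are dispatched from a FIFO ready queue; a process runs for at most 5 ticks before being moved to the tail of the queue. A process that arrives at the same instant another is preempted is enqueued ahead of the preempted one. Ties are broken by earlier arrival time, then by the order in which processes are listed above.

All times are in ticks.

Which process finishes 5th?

203

Timeline: | 202 0-1 | 204 1-6 | 201 6-10 | 204 10-12 | 200 12-16 | 203 16-20 | 205 20-24 |
Completion: 200=16  201=10  202=1  203=20  204=12  205=24
Turnaround (C−A): 200=5  201=6  202=1  203=8  204=12  205=11
Finish order: 202 → 201 → 204 → 200 → 203 → 205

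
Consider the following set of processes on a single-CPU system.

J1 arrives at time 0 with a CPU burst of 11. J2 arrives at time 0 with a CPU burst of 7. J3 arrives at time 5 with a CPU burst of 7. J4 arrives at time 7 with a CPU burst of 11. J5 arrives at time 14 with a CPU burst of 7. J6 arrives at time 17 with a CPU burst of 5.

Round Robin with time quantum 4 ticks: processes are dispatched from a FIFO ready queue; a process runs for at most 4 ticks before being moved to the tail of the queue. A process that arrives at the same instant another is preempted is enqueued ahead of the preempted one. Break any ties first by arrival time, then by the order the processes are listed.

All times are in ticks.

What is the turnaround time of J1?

Schedule: | J1 0-4 | J2 4-8 | J1 8-12 | J3 12-16 | J4 16-20 | J2 20-23 | J1 23-26 | J5 26-30 | J3 30-33 | J6 33-37 | J4 37-41 | J5 41-44 | J6 44-45 | J4 45-48 |
Completion: J1=26  J2=23  J3=33  J4=48  J5=44  J6=45
Turnaround(J1) = completion − arrival = 26 − 0 = 26

26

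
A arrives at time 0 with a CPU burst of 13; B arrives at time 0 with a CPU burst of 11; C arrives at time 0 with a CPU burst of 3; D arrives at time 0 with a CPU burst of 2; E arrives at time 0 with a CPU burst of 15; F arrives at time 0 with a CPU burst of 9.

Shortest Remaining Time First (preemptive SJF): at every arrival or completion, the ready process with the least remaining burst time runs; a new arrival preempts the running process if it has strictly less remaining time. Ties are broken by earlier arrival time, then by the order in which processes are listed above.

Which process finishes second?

C

Schedule: | D 0-2 | C 2-5 | F 5-14 | B 14-25 | A 25-38 | E 38-53 |
Completion: A=38  B=25  C=5  D=2  E=53  F=14
Turnaround (C−A): A=38  B=25  C=5  D=2  E=53  F=14
Finish order: D → C → F → B → A → E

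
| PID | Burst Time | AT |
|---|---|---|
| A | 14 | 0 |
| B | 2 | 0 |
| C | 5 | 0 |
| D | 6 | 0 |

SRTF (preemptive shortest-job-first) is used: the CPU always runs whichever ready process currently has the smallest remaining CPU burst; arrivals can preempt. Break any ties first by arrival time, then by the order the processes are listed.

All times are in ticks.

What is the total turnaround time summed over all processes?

Timeline: | B 0-2 | C 2-7 | D 7-13 | A 13-27 |
Completion: A=27  B=2  C=7  D=13
Turnaround (C−A): A=27  B=2  C=7  D=13
Turnaround = completion − arrival: A=27, B=2, C=7, D=13
Total turnaround = 27 + 2 + 7 + 13 = 49

49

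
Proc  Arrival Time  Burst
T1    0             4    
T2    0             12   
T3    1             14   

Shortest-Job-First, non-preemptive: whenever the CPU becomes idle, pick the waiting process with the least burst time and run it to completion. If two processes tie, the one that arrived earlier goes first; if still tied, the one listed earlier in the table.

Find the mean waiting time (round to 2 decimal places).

Schedule: | T1 0-4 | T2 4-16 | T3 16-30 |
Completion: T1=4  T2=16  T3=30
Turnaround (C−A): T1=4  T2=16  T3=29
Waiting times: T1=0, T2=4, T3=15
Average waiting = (0+4+15) / 3 = 19/3 = 6.33

6.33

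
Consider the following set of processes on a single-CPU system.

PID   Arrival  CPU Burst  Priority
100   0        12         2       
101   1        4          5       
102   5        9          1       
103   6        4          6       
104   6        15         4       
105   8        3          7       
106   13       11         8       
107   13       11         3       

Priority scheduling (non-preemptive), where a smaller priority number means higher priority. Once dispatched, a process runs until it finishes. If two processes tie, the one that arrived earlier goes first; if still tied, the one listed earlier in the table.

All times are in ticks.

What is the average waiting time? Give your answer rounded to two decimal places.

28.00

Timeline: | 100 0-12 | 102 12-21 | 107 21-32 | 104 32-47 | 101 47-51 | 103 51-55 | 105 55-58 | 106 58-69 |
Completion: 100=12  101=51  102=21  103=55  104=47  105=58  106=69  107=32
Waiting times: 100=0, 101=46, 102=7, 103=45, 104=26, 105=47, 106=45, 107=8
Average waiting = (0+46+7+45+26+47+45+8) / 8 = 224/8 = 28.00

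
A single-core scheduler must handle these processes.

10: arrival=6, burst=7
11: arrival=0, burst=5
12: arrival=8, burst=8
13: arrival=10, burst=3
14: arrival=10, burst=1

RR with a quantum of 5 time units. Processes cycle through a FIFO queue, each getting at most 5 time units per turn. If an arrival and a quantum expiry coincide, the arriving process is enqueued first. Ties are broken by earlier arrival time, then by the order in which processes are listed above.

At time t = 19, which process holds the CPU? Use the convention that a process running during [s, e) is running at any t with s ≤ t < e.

14

Gantt: | 11 0-5 | idle 5-6 | 10 6-11 | 12 11-16 | 13 16-19 | 14 19-20 | 10 20-22 | 12 22-25 |
Completion: 10=22  11=5  12=25  13=19  14=20
Turnaround (C−A): 10=16  11=5  12=17  13=9  14=10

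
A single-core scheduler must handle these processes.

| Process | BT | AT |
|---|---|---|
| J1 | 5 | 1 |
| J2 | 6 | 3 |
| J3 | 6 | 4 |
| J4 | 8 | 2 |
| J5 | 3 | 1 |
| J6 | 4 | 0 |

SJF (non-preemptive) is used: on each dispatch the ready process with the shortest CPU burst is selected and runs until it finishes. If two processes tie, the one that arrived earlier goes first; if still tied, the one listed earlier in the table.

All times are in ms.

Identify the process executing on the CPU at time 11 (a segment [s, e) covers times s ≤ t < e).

Schedule: | J6 0-4 | J5 4-7 | J1 7-12 | J2 12-18 | J3 18-24 | J4 24-32 |
Completion: J1=12  J2=18  J3=24  J4=32  J5=7  J6=4
Turnaround (C−A): J1=11  J2=15  J3=20  J4=30  J5=6  J6=4

J1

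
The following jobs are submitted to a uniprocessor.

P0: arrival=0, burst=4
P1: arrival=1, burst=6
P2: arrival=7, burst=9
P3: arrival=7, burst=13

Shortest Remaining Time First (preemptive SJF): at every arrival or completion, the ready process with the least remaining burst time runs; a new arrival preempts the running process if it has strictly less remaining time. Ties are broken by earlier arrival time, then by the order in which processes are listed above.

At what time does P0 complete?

Schedule: | P0 0-4 | P1 4-10 | P2 10-19 | P3 19-32 |
Completion: P0=4  P1=10  P2=19  P3=32
Turnaround (C−A): P0=4  P1=9  P2=12  P3=25

4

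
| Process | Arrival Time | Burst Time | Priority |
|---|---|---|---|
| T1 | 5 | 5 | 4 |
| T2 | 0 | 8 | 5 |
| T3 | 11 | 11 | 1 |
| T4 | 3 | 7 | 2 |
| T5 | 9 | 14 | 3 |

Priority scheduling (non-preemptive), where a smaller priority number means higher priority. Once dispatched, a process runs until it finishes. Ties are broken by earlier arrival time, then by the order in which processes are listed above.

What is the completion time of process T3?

26

Timeline: | T2 0-8 | T4 8-15 | T3 15-26 | T5 26-40 | T1 40-45 |
Completion: T1=45  T2=8  T3=26  T4=15  T5=40
Turnaround (C−A): T1=40  T2=8  T3=15  T4=12  T5=31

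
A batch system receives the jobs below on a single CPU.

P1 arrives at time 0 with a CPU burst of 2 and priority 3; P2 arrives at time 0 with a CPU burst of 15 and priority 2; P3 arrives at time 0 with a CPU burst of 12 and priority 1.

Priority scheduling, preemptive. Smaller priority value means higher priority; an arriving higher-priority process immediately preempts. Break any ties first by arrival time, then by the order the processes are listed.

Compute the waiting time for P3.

0

Timeline: | P3 0-12 | P2 12-27 | P1 27-29 |
Completion: P1=29  P2=27  P3=12
Waiting(P3) = turnaround − burst = 12 − 12 = 0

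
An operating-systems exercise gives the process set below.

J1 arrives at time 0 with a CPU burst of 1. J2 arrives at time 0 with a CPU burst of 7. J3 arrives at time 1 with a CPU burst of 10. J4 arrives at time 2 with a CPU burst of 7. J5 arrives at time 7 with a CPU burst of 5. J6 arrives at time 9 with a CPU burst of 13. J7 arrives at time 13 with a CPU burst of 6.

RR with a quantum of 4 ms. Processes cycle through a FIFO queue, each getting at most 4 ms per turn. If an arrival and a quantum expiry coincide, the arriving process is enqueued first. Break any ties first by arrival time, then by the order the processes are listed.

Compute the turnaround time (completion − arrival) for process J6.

40

Timeline: | J1 0-1 | J2 1-5 | J3 5-9 | J4 9-13 | J2 13-16 | J5 16-20 | J6 20-24 | J3 24-28 | J7 28-32 | J4 32-35 | J5 35-36 | J6 36-40 | J3 40-42 | J7 42-44 | J6 44-49 |
Completion: J1=1  J2=16  J3=42  J4=35  J5=36  J6=49  J7=44
Turnaround(J6) = completion − arrival = 49 − 9 = 40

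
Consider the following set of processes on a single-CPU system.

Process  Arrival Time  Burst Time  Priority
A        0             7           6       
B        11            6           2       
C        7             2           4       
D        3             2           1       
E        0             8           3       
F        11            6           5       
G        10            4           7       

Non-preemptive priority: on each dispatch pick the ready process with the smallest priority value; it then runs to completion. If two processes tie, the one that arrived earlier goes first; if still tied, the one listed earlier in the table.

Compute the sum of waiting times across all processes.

Gantt: | E 0-8 | D 8-10 | C 10-12 | B 12-18 | F 18-24 | A 24-31 | G 31-35 |
Completion: A=31  B=18  C=12  D=10  E=8  F=24  G=35
Turnaround (C−A): A=31  B=7  C=5  D=7  E=8  F=13  G=25
Waiting = turnaround − burst: A=24, B=1, C=3, D=5, E=0, F=7, G=21
Total waiting = 24 + 1 + 3 + 5 + 0 + 7 + 21 = 61

61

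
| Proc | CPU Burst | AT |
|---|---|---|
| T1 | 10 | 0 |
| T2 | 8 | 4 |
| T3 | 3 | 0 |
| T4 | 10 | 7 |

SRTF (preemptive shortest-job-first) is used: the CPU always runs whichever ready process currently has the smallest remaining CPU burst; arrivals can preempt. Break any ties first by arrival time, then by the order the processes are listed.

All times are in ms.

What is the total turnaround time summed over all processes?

Timeline: | T3 0-3 | T1 3-4 | T2 4-12 | T1 12-21 | T4 21-31 |
Completion: T1=21  T2=12  T3=3  T4=31
Turnaround = completion − arrival: T1=21, T2=8, T3=3, T4=24
Total turnaround = 21 + 8 + 3 + 24 = 56

56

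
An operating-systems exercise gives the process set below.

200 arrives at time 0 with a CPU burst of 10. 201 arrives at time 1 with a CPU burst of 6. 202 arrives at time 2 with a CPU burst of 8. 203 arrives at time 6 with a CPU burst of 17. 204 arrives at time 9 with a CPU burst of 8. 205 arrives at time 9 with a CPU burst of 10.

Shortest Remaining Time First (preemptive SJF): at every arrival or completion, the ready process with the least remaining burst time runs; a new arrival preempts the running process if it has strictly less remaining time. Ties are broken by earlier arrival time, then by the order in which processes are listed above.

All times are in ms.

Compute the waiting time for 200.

22

Schedule: | 200 0-1 | 201 1-7 | 202 7-15 | 204 15-23 | 200 23-32 | 205 32-42 | 203 42-59 |
Completion: 200=32  201=7  202=15  203=59  204=23  205=42
Turnaround (C−A): 200=32  201=6  202=13  203=53  204=14  205=33
Waiting(200) = turnaround − burst = 32 − 10 = 22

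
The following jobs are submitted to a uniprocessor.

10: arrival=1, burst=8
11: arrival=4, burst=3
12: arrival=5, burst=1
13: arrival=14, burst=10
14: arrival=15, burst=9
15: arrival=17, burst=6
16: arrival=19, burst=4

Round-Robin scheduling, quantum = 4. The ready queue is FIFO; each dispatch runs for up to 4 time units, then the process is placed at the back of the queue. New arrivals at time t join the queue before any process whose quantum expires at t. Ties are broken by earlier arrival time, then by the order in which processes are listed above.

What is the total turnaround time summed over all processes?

Timeline: | idle 0-1 | 10 1-5 | 11 5-8 | 12 8-9 | 10 9-13 | idle 13-14 | 13 14-18 | 14 18-22 | 15 22-26 | 13 26-30 | 16 30-34 | 14 34-38 | 15 38-40 | 13 40-42 | 14 42-43 |
Completion: 10=13  11=8  12=9  13=42  14=43  15=40  16=34
Turnaround = completion − arrival: 10=12, 11=4, 12=4, 13=28, 14=28, 15=23, 16=15
Total turnaround = 12 + 4 + 4 + 28 + 28 + 23 + 15 = 114

114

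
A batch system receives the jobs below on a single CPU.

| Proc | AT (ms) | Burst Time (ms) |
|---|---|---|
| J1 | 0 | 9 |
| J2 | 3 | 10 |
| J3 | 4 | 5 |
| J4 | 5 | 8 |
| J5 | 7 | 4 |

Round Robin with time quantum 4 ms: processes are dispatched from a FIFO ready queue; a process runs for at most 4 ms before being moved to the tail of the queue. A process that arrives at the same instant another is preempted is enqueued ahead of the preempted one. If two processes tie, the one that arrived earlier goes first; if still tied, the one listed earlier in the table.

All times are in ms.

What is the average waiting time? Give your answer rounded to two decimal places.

Schedule: | J1 0-4 | J2 4-8 | J3 8-12 | J1 12-16 | J4 16-20 | J5 20-24 | J2 24-28 | J3 28-29 | J1 29-30 | J4 30-34 | J2 34-36 |
Completion: J1=30  J2=36  J3=29  J4=34  J5=24
Turnaround (C−A): J1=30  J2=33  J3=25  J4=29  J5=17
Waiting times: J1=21, J2=23, J3=20, J4=21, J5=13
Average waiting = (21+23+20+21+13) / 5 = 98/5 = 19.60

19.60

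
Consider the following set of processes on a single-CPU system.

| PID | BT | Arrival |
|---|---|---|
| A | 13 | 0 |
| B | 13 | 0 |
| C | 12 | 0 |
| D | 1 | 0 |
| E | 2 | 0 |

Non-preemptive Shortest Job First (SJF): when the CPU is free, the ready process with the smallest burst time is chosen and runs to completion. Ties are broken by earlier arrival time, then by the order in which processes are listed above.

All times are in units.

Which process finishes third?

Timeline: | D 0-1 | E 1-3 | C 3-15 | A 15-28 | B 28-41 |
Completion: A=28  B=41  C=15  D=1  E=3
Turnaround (C−A): A=28  B=41  C=15  D=1  E=3
Finish order: D → E → C → A → B

C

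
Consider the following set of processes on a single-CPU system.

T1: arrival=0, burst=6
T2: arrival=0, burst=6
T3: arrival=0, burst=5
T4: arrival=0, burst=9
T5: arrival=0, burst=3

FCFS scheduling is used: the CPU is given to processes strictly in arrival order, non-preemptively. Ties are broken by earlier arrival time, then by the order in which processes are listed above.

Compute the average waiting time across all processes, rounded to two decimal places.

Gantt: | T1 0-6 | T2 6-12 | T3 12-17 | T4 17-26 | T5 26-29 |
Completion: T1=6  T2=12  T3=17  T4=26  T5=29
Turnaround (C−A): T1=6  T2=12  T3=17  T4=26  T5=29
Waiting times: T1=0, T2=6, T3=12, T4=17, T5=26
Average waiting = (0+6+12+17+26) / 5 = 61/5 = 12.20

12.20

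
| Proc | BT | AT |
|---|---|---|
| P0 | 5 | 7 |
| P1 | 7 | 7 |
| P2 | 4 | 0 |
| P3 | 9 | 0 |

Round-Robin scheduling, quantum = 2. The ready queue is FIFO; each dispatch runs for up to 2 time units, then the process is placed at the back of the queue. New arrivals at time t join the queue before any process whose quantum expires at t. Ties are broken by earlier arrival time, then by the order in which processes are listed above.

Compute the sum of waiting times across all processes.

37

Gantt: | P2 0-2 | P3 2-4 | P2 4-6 | P3 6-8 | P0 8-10 | P1 10-12 | P3 12-14 | P0 14-16 | P1 16-18 | P3 18-20 | P0 20-21 | P1 21-23 | P3 23-24 | P1 24-25 |
Completion: P0=21  P1=25  P2=6  P3=24
Turnaround (C−A): P0=14  P1=18  P2=6  P3=24
Waiting = turnaround − burst: P0=9, P1=11, P2=2, P3=15
Total waiting = 9 + 11 + 2 + 15 = 37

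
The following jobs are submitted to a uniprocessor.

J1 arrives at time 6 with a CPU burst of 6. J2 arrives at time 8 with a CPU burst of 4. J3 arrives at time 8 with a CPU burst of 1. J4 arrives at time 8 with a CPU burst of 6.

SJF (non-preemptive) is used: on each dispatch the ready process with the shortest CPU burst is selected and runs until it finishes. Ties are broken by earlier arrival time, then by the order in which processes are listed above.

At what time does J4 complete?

23

Schedule: | idle 0-6 | J1 6-12 | J3 12-13 | J2 13-17 | J4 17-23 |
Completion: J1=12  J2=17  J3=13  J4=23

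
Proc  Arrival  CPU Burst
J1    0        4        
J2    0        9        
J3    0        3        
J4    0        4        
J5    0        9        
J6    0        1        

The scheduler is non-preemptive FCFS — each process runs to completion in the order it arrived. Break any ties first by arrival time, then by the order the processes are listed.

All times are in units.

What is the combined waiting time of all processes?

82

Gantt: | J1 0-4 | J2 4-13 | J3 13-16 | J4 16-20 | J5 20-29 | J6 29-30 |
Completion: J1=4  J2=13  J3=16  J4=20  J5=29  J6=30
Turnaround (C−A): J1=4  J2=13  J3=16  J4=20  J5=29  J6=30
Waiting = turnaround − burst: J1=0, J2=4, J3=13, J4=16, J5=20, J6=29
Total waiting = 0 + 4 + 13 + 16 + 20 + 29 = 82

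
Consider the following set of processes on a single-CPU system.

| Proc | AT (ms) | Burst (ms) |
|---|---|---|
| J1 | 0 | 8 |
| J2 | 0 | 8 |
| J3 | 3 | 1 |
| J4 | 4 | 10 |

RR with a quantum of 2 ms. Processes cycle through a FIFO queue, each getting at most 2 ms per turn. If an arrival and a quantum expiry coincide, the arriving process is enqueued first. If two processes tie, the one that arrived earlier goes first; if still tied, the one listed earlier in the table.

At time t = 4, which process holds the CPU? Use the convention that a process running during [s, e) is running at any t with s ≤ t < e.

Gantt: | J1 0-2 | J2 2-4 | J1 4-6 | J3 6-7 | J4 7-9 | J2 9-11 | J1 11-13 | J4 13-15 | J2 15-17 | J1 17-19 | J4 19-21 | J2 21-23 | J4 23-27 |
Completion: J1=19  J2=23  J3=7  J4=27
Turnaround (C−A): J1=19  J2=23  J3=4  J4=23

J1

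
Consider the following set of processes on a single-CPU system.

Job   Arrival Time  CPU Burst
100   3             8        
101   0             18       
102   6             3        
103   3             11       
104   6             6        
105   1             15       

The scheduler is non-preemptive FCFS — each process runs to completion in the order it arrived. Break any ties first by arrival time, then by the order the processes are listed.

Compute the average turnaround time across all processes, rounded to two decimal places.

40.17

Timeline: | 101 0-18 | 105 18-33 | 100 33-41 | 103 41-52 | 102 52-55 | 104 55-61 |
Completion: 100=41  101=18  102=55  103=52  104=61  105=33
Turnaround times: 100=38, 101=18, 102=49, 103=49, 104=55, 105=32
Average turnaround = (38+18+49+49+55+32) / 6 = 241/6 = 40.17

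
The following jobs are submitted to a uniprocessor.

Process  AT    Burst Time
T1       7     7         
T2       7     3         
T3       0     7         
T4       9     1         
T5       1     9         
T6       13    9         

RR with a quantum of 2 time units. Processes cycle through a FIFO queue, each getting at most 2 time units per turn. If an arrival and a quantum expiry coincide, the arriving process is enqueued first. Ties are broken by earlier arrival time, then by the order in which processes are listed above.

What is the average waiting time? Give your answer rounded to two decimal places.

13.67

Schedule: | T3 0-2 | T5 2-4 | T3 4-6 | T5 6-8 | T3 8-10 | T1 10-12 | T2 12-14 | T5 14-16 | T4 16-17 | T3 17-18 | T1 18-20 | T6 20-22 | T2 22-23 | T5 23-25 | T1 25-27 | T6 27-29 | T5 29-30 | T1 30-31 | T6 31-36 |
Completion: T1=31  T2=23  T3=18  T4=17  T5=30  T6=36
Turnaround (C−A): T1=24  T2=16  T3=18  T4=8  T5=29  T6=23
Waiting times: T1=17, T2=13, T3=11, T4=7, T5=20, T6=14
Average waiting = (17+13+11+7+20+14) / 6 = 82/6 = 13.67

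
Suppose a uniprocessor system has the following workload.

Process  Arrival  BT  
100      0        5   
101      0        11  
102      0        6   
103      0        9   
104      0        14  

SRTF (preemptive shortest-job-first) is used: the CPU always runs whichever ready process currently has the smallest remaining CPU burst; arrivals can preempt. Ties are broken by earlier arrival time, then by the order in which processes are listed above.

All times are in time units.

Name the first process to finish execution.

100

Timeline: | 100 0-5 | 102 5-11 | 103 11-20 | 101 20-31 | 104 31-45 |
Completion: 100=5  101=31  102=11  103=20  104=45
Finish order: 100 → 102 → 103 → 101 → 104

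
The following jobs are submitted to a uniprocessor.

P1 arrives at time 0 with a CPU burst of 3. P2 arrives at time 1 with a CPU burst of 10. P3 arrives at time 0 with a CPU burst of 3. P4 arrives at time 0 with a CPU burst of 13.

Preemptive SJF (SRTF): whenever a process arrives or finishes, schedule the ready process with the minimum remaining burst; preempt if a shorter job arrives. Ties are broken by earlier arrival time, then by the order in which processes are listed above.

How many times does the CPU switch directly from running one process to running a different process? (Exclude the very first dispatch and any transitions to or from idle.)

Gantt: | P1 0-3 | P3 3-6 | P2 6-16 | P4 16-29 |
Completion: P1=3  P2=16  P3=6  P4=29

3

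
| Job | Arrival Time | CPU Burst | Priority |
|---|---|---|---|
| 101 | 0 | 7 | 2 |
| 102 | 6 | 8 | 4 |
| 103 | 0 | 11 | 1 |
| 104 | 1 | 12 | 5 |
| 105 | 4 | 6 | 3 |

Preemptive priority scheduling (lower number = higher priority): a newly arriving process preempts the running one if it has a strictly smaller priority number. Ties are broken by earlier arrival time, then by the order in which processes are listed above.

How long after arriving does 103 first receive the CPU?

Gantt: | 103 0-11 | 101 11-18 | 105 18-24 | 102 24-32 | 104 32-44 |
Completion: 101=18  102=32  103=11  104=44  105=24
Turnaround (C−A): 101=18  102=26  103=11  104=43  105=20
Response(103) = first start − arrival = 0 − 0 = 0

0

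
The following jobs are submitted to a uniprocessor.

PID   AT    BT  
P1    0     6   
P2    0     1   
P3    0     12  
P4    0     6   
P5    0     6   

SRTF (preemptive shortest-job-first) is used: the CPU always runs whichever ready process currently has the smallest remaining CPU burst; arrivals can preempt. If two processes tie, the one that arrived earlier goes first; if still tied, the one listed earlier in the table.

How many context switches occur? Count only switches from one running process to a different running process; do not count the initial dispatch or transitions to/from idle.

4

Timeline: | P2 0-1 | P1 1-7 | P4 7-13 | P5 13-19 | P3 19-31 |
Completion: P1=7  P2=1  P3=31  P4=13  P5=19
Turnaround (C−A): P1=7  P2=1  P3=31  P4=13  P5=19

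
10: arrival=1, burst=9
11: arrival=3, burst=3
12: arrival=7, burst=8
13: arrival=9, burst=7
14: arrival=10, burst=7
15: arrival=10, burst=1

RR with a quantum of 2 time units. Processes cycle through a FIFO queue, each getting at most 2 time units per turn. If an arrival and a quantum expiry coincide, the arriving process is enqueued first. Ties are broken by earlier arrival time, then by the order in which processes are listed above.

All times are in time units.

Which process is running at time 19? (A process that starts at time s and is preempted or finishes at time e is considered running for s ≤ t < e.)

10

Timeline: | idle 0-1 | 10 1-3 | 11 3-5 | 10 5-7 | 11 7-8 | 12 8-10 | 10 10-12 | 13 12-14 | 14 14-16 | 15 16-17 | 12 17-19 | 10 19-21 | 13 21-23 | 14 23-25 | 12 25-27 | 10 27-28 | 13 28-30 | 14 30-32 | 12 32-34 | 13 34-35 | 14 35-36 |
Completion: 10=28  11=8  12=34  13=35  14=36  15=17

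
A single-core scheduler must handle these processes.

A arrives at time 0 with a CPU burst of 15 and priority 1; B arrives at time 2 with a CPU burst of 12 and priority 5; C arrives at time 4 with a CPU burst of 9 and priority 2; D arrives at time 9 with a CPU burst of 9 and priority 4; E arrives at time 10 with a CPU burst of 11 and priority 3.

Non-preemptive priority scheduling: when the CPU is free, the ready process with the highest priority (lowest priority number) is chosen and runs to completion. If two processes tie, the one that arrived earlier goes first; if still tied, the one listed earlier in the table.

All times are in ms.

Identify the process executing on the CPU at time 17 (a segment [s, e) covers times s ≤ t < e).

C

Timeline: | A 0-15 | C 15-24 | E 24-35 | D 35-44 | B 44-56 |
Completion: A=15  B=56  C=24  D=44  E=35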